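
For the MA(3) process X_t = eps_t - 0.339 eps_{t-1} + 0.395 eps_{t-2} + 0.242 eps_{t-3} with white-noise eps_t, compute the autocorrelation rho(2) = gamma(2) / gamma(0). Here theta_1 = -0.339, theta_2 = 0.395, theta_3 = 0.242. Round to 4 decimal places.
\rho(2) = 0.2354

For an MA(q) process with theta_0 = 1, the autocovariance is
  gamma(k) = sigma^2 * sum_{i=0..q-k} theta_i * theta_{i+k},
and rho(k) = gamma(k) / gamma(0). Sigma^2 cancels.
  numerator   = (1)*(0.395) + (-0.339)*(0.242) = 0.312962.
  denominator = (1)^2 + (-0.339)^2 + (0.395)^2 + (0.242)^2 = 1.32951.
  rho(2) = 0.312962 / 1.32951 = 0.2354.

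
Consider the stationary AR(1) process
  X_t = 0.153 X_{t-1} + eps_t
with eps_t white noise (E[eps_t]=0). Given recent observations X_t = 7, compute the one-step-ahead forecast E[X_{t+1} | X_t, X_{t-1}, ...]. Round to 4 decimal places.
E[X_{t+1} \mid \mathcal F_t] = 1.0710

For an AR(p) model X_t = c + sum_i phi_i X_{t-i} + eps_t, the
one-step-ahead conditional mean is
  E[X_{t+1} | X_t, ...] = c + sum_i phi_i X_{t+1-i}.
Substitute known values:
  E[X_{t+1} | ...] = (0.153) * (7)
                   = 1.0710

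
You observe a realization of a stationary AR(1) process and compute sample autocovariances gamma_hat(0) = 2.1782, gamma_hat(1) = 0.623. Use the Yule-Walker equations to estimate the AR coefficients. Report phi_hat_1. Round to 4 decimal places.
\hat\phi_{1} = 0.2860

The Yule-Walker equations for an AR(p) process read, in matrix form,
  Gamma_p phi = r_p,   with   (Gamma_p)_{ij} = gamma(|i - j|),
                       (r_p)_i = gamma(i),   i,j = 1..p.
Substitute the sample gammas (Toeplitz matrix and right-hand side of size 1):
  Gamma_p = [[2.1782]]
  r_p     = [0.623]
With p = 1 this is the single equation gamma(0) phi_1 = gamma(1):
  phi_hat_1 = gamma(1) / gamma(0) = 0.623 / 2.1782 = 0.2860.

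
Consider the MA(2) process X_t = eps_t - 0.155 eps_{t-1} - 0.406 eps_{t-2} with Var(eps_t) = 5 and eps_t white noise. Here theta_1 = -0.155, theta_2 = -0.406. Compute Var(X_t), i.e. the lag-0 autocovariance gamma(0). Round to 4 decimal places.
\gamma(0) = 5.9443

For an MA(q) process X_t = eps_t + sum_i theta_i eps_{t-i} with
Var(eps_t) = sigma^2, the variance is
  gamma(0) = sigma^2 * (1 + sum_i theta_i^2).
  sum_i theta_i^2 = (-0.155)^2 + (-0.406)^2 = 0.024025 + 0.164836 = 0.188861.
  gamma(0) = 5 * (1 + 0.188861) = 5 * 1.188861 = 5.944305, which rounds to 5.9443.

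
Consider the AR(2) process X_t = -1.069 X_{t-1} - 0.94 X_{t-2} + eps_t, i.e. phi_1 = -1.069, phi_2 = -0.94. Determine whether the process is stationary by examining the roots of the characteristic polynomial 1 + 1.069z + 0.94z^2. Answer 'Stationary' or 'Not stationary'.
\text{Stationary}

The AR(p) characteristic polynomial is P(z) = 1 + 1.069z + 0.94z^2.
Stationarity requires all roots to lie outside the unit circle, i.e. |z| > 1 for every root.
Set 1 + (1.069) z + (0.94) z^2 = 0, i.e. a z^2 + b z + c = 0 with a = 0.94, b = 1.069, c = 1.
Discriminant D = b^2 - 4ac = (1.069)^2 - 4*(0.94)*1 = 1.142761 - (3.76) = -2.617239.
D < 0, so the roots are the complex-conjugate pair z = (-b +/- i sqrt(-D)) / (2a) = -0.5686 +/- 0.8605i.
For a conjugate pair |z|^2 = z * conj(z) = (product of roots) = c/a = 1/(0.94) = 1.06383, so |z| = sqrt(1.06383) = 1.0314 for both roots.
Moduli of all roots: 1.0314, 1.0314.
All moduli strictly greater than 1? Yes.
Verdict: Stationary.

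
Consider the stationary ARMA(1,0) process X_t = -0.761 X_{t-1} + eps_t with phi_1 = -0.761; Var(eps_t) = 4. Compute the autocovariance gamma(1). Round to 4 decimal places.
\gamma(1) = -7.2325

Multiply the model equation by X_{t-k} and take expectations. With theta_0 = psi_0 = 1 and psi_j the MA(infinity) weights, this gives
  gamma(k) - sum_i phi_i gamma(k-i) = c_k,
  c_k = sigma^2 * sum_{j=k..q} theta_j psi_{j-k}   (c_k = 0 for k > q),
using gamma(-m) = gamma(m).
Pure AR (q = 0): c_0 = sigma^2 = 4, c_k = 0 for k >= 1.
Equations for k = 0 and k = 1 (AR order 1):
  gamma(0) = phi_1 gamma(1) + c_0
  gamma(1) = phi_1 gamma(0) + c_1
Substituting the second into the first: gamma(0) (1 - phi_1^2) = c_0 + phi_1 c_1, so
  gamma(0) = c_0 / (1 - phi_1^2) = 4 / (1 - (-0.761)^2) = 4 / 0.420879 = 9.503919.
  gamma(1) = phi_1 gamma(0) = (-0.761)(9.503919) = -7.232482.
Therefore gamma(1) = -7.2325 (to 4 decimal places).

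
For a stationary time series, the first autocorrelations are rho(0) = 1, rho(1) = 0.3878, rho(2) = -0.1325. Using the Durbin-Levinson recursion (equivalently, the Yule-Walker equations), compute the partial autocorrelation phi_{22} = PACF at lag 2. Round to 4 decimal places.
\phi_{22} = -0.3330

The PACF at lag k is phi_{kk}, the last component of the solution
to the Yule-Walker system G_k phi = r_k where
  (G_k)_{ij} = rho(|i - j|), (r_k)_i = rho(i), i,j = 1..k.
Equivalently, Durbin-Levinson gives phi_{kk} iteratively:
  phi_{11} = rho(1)
  phi_{kk} = [rho(k) - sum_{j=1..k-1} phi_{k-1,j} rho(k-j)]
            / [1 - sum_{j=1..k-1} phi_{k-1,j} rho(j)],
  phi_{k,j} = phi_{k-1,j} - phi_{kk} phi_{k-1,k-j},  j = 1..k-1.
Step k = 1:
  phi_11 = rho(1) = 0.3878.
Step k = 2:
  phi_22 = [rho(2) - phi_11 rho(1)] / [1 - phi_11 rho(1)] = [-0.1325 - (0.3878)(0.3878)] / [1 - (0.3878)(0.3878)]
         = -0.28288884 / 0.84961116 = -0.333.
Therefore phi_{22} = -0.3330.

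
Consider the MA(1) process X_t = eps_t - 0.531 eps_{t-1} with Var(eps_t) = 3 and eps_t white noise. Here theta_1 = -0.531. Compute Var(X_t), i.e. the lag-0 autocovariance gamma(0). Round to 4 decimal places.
\gamma(0) = 3.8459

For an MA(q) process X_t = eps_t + sum_i theta_i eps_{t-i} with
Var(eps_t) = sigma^2, the variance is
  gamma(0) = sigma^2 * (1 + sum_i theta_i^2).
  sum_i theta_i^2 = (-0.531)^2 = 0.281961.
  gamma(0) = 3 * (1 + 0.281961) = 3 * 1.281961 = 3.845883, which rounds to 3.8459.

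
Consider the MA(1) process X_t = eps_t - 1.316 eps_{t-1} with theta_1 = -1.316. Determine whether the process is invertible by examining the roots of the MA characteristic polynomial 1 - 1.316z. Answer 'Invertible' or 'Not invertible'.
\text{Not invertible}

The MA(q) characteristic polynomial is P(z) = 1 - 1.316z.
Invertibility requires all roots to lie outside the unit circle, i.e. |z| > 1 for every root.
This is linear in z: 1 + (-1.316) z = 0  =>  z = -1/(-1.316) = 0.759878,  |z| = 0.759878.
Moduli of all roots: 0.7599.
All moduli strictly greater than 1? No.
Verdict: Not invertible.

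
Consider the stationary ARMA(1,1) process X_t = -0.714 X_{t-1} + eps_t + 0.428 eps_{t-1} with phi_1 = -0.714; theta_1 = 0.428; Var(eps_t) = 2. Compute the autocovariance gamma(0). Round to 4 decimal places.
\gamma(0) = 2.3337

Multiply the model equation by X_{t-k} and take expectations. With theta_0 = psi_0 = 1 and psi_j the MA(infinity) weights, this gives
  gamma(k) - sum_i phi_i gamma(k-i) = c_k,
  c_k = sigma^2 * sum_{j=k..q} theta_j psi_{j-k}   (c_k = 0 for k > q),
using gamma(-m) = gamma(m).
psi-weights needed (psi_j = theta_j + sum_i phi_i psi_{j-i}):
  psi_1 = theta_1 + phi_1 = 0.428 + (-0.714) = -0.286
Right-hand sides:
  c_0 = sigma^2 (1 + theta_1 psi_1) = 2 * (1 + (0.428)(-0.286)) = 2 * 0.877592 = 1.755184
  c_1 = sigma^2 theta_1 = 2 * (0.428) = 0.856
  c_2 = 0
Equations for k = 0 and k = 1 (AR order 1):
  gamma(0) = phi_1 gamma(1) + c_0
  gamma(1) = phi_1 gamma(0) + c_1
Substituting the second into the first: gamma(0) (1 - phi_1^2) = c_0 + phi_1 c_1, so
  gamma(0) = (c_0 + phi_1 c_1) / (1 - phi_1^2) = (1.755184 + (-0.714)(0.856)) / (1 - (-0.714)^2) = 1.144 / 0.490204 = 2.333722.
Therefore gamma(0) = 2.3337 (to 4 decimal places).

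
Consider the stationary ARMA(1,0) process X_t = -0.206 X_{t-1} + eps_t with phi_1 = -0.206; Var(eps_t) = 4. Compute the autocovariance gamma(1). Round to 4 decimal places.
\gamma(1) = -0.8605

Multiply the model equation by X_{t-k} and take expectations. With theta_0 = psi_0 = 1 and psi_j the MA(infinity) weights, this gives
  gamma(k) - sum_i phi_i gamma(k-i) = c_k,
  c_k = sigma^2 * sum_{j=k..q} theta_j psi_{j-k}   (c_k = 0 for k > q),
using gamma(-m) = gamma(m).
Pure AR (q = 0): c_0 = sigma^2 = 4, c_k = 0 for k >= 1.
Equations for k = 0 and k = 1 (AR order 1):
  gamma(0) = phi_1 gamma(1) + c_0
  gamma(1) = phi_1 gamma(0) + c_1
Substituting the second into the first: gamma(0) (1 - phi_1^2) = c_0 + phi_1 c_1, so
  gamma(0) = c_0 / (1 - phi_1^2) = 4 / (1 - (-0.206)^2) = 4 / 0.957564 = 4.177266.
  gamma(1) = phi_1 gamma(0) = (-0.206)(4.177266) = -0.860517.
Therefore gamma(1) = -0.8605 (to 4 decimal places).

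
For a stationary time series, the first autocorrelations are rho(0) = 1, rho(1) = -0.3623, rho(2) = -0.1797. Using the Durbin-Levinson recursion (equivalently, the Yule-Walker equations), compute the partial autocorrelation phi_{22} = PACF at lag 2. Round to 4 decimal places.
\phi_{22} = -0.3579

The PACF at lag k is phi_{kk}, the last component of the solution
to the Yule-Walker system G_k phi = r_k where
  (G_k)_{ij} = rho(|i - j|), (r_k)_i = rho(i), i,j = 1..k.
Equivalently, Durbin-Levinson gives phi_{kk} iteratively:
  phi_{11} = rho(1)
  phi_{kk} = [rho(k) - sum_{j=1..k-1} phi_{k-1,j} rho(k-j)]
            / [1 - sum_{j=1..k-1} phi_{k-1,j} rho(j)],
  phi_{k,j} = phi_{k-1,j} - phi_{kk} phi_{k-1,k-j},  j = 1..k-1.
Step k = 1:
  phi_11 = rho(1) = -0.3623.
Step k = 2:
  phi_22 = [rho(2) - phi_11 rho(1)] / [1 - phi_11 rho(1)] = [-0.1797 - (-0.3623)(-0.3623)] / [1 - (-0.3623)(-0.3623)]
         = -0.31096129 / 0.86873871 = -0.3579.
Therefore phi_{22} = -0.3579.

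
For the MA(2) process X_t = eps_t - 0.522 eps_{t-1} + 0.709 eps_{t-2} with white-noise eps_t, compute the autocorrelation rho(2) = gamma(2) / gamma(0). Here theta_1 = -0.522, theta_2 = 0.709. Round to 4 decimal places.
\rho(2) = 0.3994

For an MA(q) process with theta_0 = 1, the autocovariance is
  gamma(k) = sigma^2 * sum_{i=0..q-k} theta_i * theta_{i+k},
and rho(k) = gamma(k) / gamma(0). Sigma^2 cancels.
  numerator   = (1)*(0.709) = 0.709.
  denominator = (1)^2 + (-0.522)^2 + (0.709)^2 = 1.775165.
  rho(2) = 0.709 / 1.775165 = 0.3994.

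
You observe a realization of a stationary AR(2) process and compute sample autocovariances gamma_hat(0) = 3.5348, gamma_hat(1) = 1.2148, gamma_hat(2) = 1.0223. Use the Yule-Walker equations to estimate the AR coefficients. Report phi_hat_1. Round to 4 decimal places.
\hat\phi_{1} = 0.2770

The Yule-Walker equations for an AR(p) process read, in matrix form,
  Gamma_p phi = r_p,   with   (Gamma_p)_{ij} = gamma(|i - j|),
                       (r_p)_i = gamma(i),   i,j = 1..p.
Substitute the sample gammas (Toeplitz matrix and right-hand side of size 2):
  Gamma_p = [[3.5348, 1.2148], [1.2148, 3.5348]]
  r_p     = [1.2148, 1.0223]
Written out:
  3.5348 phi_1 + 1.2148 phi_2 = 1.2148
  1.2148 phi_1 + 3.5348 phi_2 = 1.0223
Solve by Cramer's rule:
  det = gamma(0)^2 - gamma(1)^2 = (3.5348)^2 - (1.2148)^2 = 12.49481104 - 1.47573904 = 11.019072
  phi_hat_1 = [gamma(1) gamma(0) - gamma(1) gamma(2)] / det = [(1.2148)(3.5348) - (1.2148)(1.0223)] / 11.019072 = 3.052185 / 11.019072 = 0.277
  phi_hat_2 = [gamma(0) gamma(2) - gamma(1)^2] / det = [(3.5348)(1.0223) - (1.2148)^2] / 11.019072 = 2.137887 / 11.019072 = 0.194
So phi_hat = [0.2770, 0.1940].
Therefore phi_hat_1 = 0.2770.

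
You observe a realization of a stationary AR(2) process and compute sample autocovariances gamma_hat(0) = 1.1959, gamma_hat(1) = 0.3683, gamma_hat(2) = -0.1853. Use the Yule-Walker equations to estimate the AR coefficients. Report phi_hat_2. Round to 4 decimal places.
\hat\phi_{2} = -0.2760

The Yule-Walker equations for an AR(p) process read, in matrix form,
  Gamma_p phi = r_p,   with   (Gamma_p)_{ij} = gamma(|i - j|),
                       (r_p)_i = gamma(i),   i,j = 1..p.
Substitute the sample gammas (Toeplitz matrix and right-hand side of size 2):
  Gamma_p = [[1.1959, 0.3683], [0.3683, 1.1959]]
  r_p     = [0.3683, -0.1853]
Written out:
  1.1959 phi_1 + 0.3683 phi_2 = 0.3683
  0.3683 phi_1 + 1.1959 phi_2 = -0.1853
Solve by Cramer's rule:
  det = gamma(0)^2 - gamma(1)^2 = (1.1959)^2 - (0.3683)^2 = 1.43017681 - 0.13564489 = 1.29453192
  phi_hat_1 = [gamma(1) gamma(0) - gamma(1) gamma(2)] / det = [(0.3683)(1.1959) - (0.3683)(-0.1853)] / 1.29453192 = 0.50869596 / 1.29453192 = 0.393
  phi_hat_2 = [gamma(0) gamma(2) - gamma(1)^2] / det = [(1.1959)(-0.1853) - (0.3683)^2] / 1.29453192 = -0.35724516 / 1.29453192 = -0.276
So phi_hat = [0.3930, -0.2760].
Therefore phi_hat_2 = -0.2760.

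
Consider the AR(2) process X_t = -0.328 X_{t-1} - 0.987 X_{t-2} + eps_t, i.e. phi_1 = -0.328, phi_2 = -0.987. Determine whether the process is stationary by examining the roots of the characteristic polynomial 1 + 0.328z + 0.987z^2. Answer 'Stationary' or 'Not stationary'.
\text{Stationary}

The AR(p) characteristic polynomial is P(z) = 1 + 0.328z + 0.987z^2.
Stationarity requires all roots to lie outside the unit circle, i.e. |z| > 1 for every root.
Set 1 + (0.328) z + (0.987) z^2 = 0, i.e. a z^2 + b z + c = 0 with a = 0.987, b = 0.328, c = 1.
Discriminant D = b^2 - 4ac = (0.328)^2 - 4*(0.987)*1 = 0.107584 - (3.948) = -3.840416.
D < 0, so the roots are the complex-conjugate pair z = (-b +/- i sqrt(-D)) / (2a) = -0.1662 +/- 0.9928i.
For a conjugate pair |z|^2 = z * conj(z) = (product of roots) = c/a = 1/(0.987) = 1.013171, so |z| = sqrt(1.013171) = 1.0066 for both roots.
Moduli of all roots: 1.0066, 1.0066.
All moduli strictly greater than 1? Yes.
Verdict: Stationary.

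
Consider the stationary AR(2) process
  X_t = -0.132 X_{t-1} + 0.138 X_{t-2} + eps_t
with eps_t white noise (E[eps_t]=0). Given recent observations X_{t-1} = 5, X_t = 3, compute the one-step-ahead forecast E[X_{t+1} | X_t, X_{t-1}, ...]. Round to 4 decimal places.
E[X_{t+1} \mid \mathcal F_t] = 0.2940

For an AR(p) model X_t = c + sum_i phi_i X_{t-i} + eps_t, the
one-step-ahead conditional mean is
  E[X_{t+1} | X_t, ...] = c + sum_i phi_i X_{t+1-i}.
Substitute known values:
  E[X_{t+1} | ...] = (-0.132) * (3) + (0.138) * (5)
                   = 0.2940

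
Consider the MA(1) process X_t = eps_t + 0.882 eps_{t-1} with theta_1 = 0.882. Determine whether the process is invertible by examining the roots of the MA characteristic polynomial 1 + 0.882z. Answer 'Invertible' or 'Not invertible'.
\text{Invertible}

The MA(q) characteristic polynomial is P(z) = 1 + 0.882z.
Invertibility requires all roots to lie outside the unit circle, i.e. |z| > 1 for every root.
This is linear in z: 1 + (0.882) z = 0  =>  z = -1/(0.882) = -1.133787,  |z| = 1.133787.
Moduli of all roots: 1.1338.
All moduli strictly greater than 1? Yes.
Verdict: Invertible.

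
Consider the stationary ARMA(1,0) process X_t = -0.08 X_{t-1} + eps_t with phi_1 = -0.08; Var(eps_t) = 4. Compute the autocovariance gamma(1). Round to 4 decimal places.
\gamma(1) = -0.3221

Multiply the model equation by X_{t-k} and take expectations. With theta_0 = psi_0 = 1 and psi_j the MA(infinity) weights, this gives
  gamma(k) - sum_i phi_i gamma(k-i) = c_k,
  c_k = sigma^2 * sum_{j=k..q} theta_j psi_{j-k}   (c_k = 0 for k > q),
using gamma(-m) = gamma(m).
Pure AR (q = 0): c_0 = sigma^2 = 4, c_k = 0 for k >= 1.
Equations for k = 0 and k = 1 (AR order 1):
  gamma(0) = phi_1 gamma(1) + c_0
  gamma(1) = phi_1 gamma(0) + c_1
Substituting the second into the first: gamma(0) (1 - phi_1^2) = c_0 + phi_1 c_1, so
  gamma(0) = c_0 / (1 - phi_1^2) = 4 / (1 - (-0.08)^2) = 4 / 0.9936 = 4.025765.
  gamma(1) = phi_1 gamma(0) = (-0.08)(4.025765) = -0.322061.
Therefore gamma(1) = -0.3221 (to 4 decimal places).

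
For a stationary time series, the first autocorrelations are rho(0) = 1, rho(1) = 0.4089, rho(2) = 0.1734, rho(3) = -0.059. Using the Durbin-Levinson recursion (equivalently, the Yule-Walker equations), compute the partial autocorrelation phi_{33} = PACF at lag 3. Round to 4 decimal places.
\phi_{33} = -0.1590

The PACF at lag k is phi_{kk}, the last component of the solution
to the Yule-Walker system G_k phi = r_k where
  (G_k)_{ij} = rho(|i - j|), (r_k)_i = rho(i), i,j = 1..k.
Equivalently, Durbin-Levinson gives phi_{kk} iteratively:
  phi_{11} = rho(1)
  phi_{kk} = [rho(k) - sum_{j=1..k-1} phi_{k-1,j} rho(k-j)]
            / [1 - sum_{j=1..k-1} phi_{k-1,j} rho(j)],
  phi_{k,j} = phi_{k-1,j} - phi_{kk} phi_{k-1,k-j},  j = 1..k-1.
Step k = 1:
  phi_11 = rho(1) = 0.4089.
Step k = 2:
  phi_22 = [rho(2) - phi_11 rho(1)] / [1 - phi_11 rho(1)] = [0.1734 - (0.4089)(0.4089)] / [1 - (0.4089)(0.4089)]
         = 0.00620079 / 0.83280079 = 0.007446.
  Update: phi_21 = phi_11 - phi_22 phi_11 = 0.4089 - (0.007446)(0.4089) = 0.405855.
Step k = 3:
  phi_33 = [rho(3) - phi_21 rho(2) - phi_22 rho(1)] / [1 - phi_21 rho(1) - phi_22 rho(2)]
    numerator   = -0.059 - (0.405855)(0.1734) - (0.007446)(0.4089) = -0.13241988
    denominator = 1 - (0.405855)(0.4089) - (0.007446)(0.1734) = 0.83275462
  phi_33 = -0.13241988 / 0.83275462 = -0.159.
Therefore phi_{33} = -0.1590.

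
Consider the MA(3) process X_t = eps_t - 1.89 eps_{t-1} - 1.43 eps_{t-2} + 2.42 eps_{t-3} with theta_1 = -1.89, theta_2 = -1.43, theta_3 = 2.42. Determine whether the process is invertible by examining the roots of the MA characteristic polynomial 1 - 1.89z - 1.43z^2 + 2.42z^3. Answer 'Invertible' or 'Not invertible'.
\text{Not invertible}

The MA(q) characteristic polynomial is P(z) = 1 - 1.89z - 1.43z^2 + 2.42z^3.
Invertibility requires all roots to lie outside the unit circle, i.e. |z| > 1 for every root.
Degree 3: look for a simple real root z0 first, then factor out (1 - z/z0) and solve the remaining quadratic.
Testing z0 = 0.5: P(0.5) = 1 + (-1.89)(0.5) + (-1.43)(0.5)^2 + (2.42)(0.5)^3
  = 1 + (-0.945) + (-0.3575) + (0.3025) = 0.  So z_0 = 0.5 is a root, |z_0| = 0.5.
Divide out the factor (1 - 2 z) = (1 - z/z0) (since 1/z0 = 2):
  P(z) = (1 - 2 z)(1 + (0.11) z + (-1.21) z^2)
  [check: z-coef 0.11 - (2) = -1.89; z^2-coef -1.21 - (2)(0.11) = -1.43; z^3-coef -(2)(-1.21) = 2.42.]
Remaining roots from the quadratic factor 1 + (0.11) z + (-1.21) z^2:
  Set 1 + (0.11) z + (-1.21) z^2 = 0, i.e. a z^2 + b z + c = 0 with a = -1.21, b = 0.11, c = 1.
  Discriminant D = b^2 - 4ac = (0.11)^2 - 4*(-1.21)*1 = 0.0121 - (-4.84) = 4.8521.
  D >= 0, so the roots are real: z = (-b +/- sqrt(D)) / (2a) = (-0.11 +/- 2.202748) / (-2.42).
    z_1 = (-0.11 + 2.202748) / (-2.42) = -0.8648,   |z_1| = 0.8648.
    z_2 = (-0.11 - 2.202748) / (-2.42) = 0.9557,   |z_2| = 0.9557.
Moduli of all roots: 0.5000, 0.8648, 0.9557.
All moduli strictly greater than 1? No.
Verdict: Not invertible.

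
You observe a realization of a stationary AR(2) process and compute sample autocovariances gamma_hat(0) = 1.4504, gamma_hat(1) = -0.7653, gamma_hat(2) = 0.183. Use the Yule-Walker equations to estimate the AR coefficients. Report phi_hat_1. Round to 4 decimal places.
\hat\phi_{1} = -0.6390

The Yule-Walker equations for an AR(p) process read, in matrix form,
  Gamma_p phi = r_p,   with   (Gamma_p)_{ij} = gamma(|i - j|),
                       (r_p)_i = gamma(i),   i,j = 1..p.
Substitute the sample gammas (Toeplitz matrix and right-hand side of size 2):
  Gamma_p = [[1.4504, -0.7653], [-0.7653, 1.4504]]
  r_p     = [-0.7653, 0.183]
Written out:
  1.4504 phi_1 - 0.7653 phi_2 = -0.7653
  -0.7653 phi_1 + 1.4504 phi_2 = 0.183
Solve by Cramer's rule:
  det = gamma(0)^2 - gamma(1)^2 = (1.4504)^2 - (-0.7653)^2 = 2.10366016 - 0.58568409 = 1.51797607
  phi_hat_1 = [gamma(1) gamma(0) - gamma(1) gamma(2)] / det = [(-0.7653)(1.4504) - (-0.7653)(0.183)] / 1.51797607 = -0.96994122 / 1.51797607 = -0.639
  phi_hat_2 = [gamma(0) gamma(2) - gamma(1)^2] / det = [(1.4504)(0.183) - (-0.7653)^2] / 1.51797607 = -0.32026089 / 1.51797607 = -0.211
So phi_hat = [-0.6390, -0.2110].
Therefore phi_hat_1 = -0.6390.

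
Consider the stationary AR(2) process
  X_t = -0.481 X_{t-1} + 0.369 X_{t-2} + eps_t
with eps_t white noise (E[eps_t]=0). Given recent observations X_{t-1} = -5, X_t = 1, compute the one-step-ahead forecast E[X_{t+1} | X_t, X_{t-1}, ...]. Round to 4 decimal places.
E[X_{t+1} \mid \mathcal F_t] = -2.3260

For an AR(p) model X_t = c + sum_i phi_i X_{t-i} + eps_t, the
one-step-ahead conditional mean is
  E[X_{t+1} | X_t, ...] = c + sum_i phi_i X_{t+1-i}.
Substitute known values:
  E[X_{t+1} | ...] = (-0.481) * (1) + (0.369) * (-5)
                   = -2.3260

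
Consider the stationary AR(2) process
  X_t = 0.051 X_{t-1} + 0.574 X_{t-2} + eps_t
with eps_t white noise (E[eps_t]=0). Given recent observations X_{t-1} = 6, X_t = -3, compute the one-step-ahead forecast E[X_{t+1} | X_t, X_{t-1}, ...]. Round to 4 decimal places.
E[X_{t+1} \mid \mathcal F_t] = 3.2910

For an AR(p) model X_t = c + sum_i phi_i X_{t-i} + eps_t, the
one-step-ahead conditional mean is
  E[X_{t+1} | X_t, ...] = c + sum_i phi_i X_{t+1-i}.
Substitute known values:
  E[X_{t+1} | ...] = (0.051) * (-3) + (0.574) * (6)
                   = 3.2910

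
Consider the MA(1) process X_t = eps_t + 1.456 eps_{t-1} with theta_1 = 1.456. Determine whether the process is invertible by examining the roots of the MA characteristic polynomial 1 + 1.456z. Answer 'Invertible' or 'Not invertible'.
\text{Not invertible}

The MA(q) characteristic polynomial is P(z) = 1 + 1.456z.
Invertibility requires all roots to lie outside the unit circle, i.e. |z| > 1 for every root.
This is linear in z: 1 + (1.456) z = 0  =>  z = -1/(1.456) = -0.686813,  |z| = 0.686813.
Moduli of all roots: 0.6868.
All moduli strictly greater than 1? No.
Verdict: Not invertible.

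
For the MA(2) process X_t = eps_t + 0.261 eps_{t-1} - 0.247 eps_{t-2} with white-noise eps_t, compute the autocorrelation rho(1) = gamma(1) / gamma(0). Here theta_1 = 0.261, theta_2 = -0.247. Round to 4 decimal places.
\rho(1) = 0.1741

For an MA(q) process with theta_0 = 1, the autocovariance is
  gamma(k) = sigma^2 * sum_{i=0..q-k} theta_i * theta_{i+k},
and rho(k) = gamma(k) / gamma(0). Sigma^2 cancels.
  numerator   = (1)*(0.261) + (0.261)*(-0.247) = 0.196533.
  denominator = (1)^2 + (0.261)^2 + (-0.247)^2 = 1.12913.
  rho(1) = 0.196533 / 1.12913 = 0.1741.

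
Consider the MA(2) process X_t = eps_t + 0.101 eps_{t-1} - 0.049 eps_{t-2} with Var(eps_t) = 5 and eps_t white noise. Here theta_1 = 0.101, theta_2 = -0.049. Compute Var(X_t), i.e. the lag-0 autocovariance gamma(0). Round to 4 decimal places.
\gamma(0) = 5.0630

For an MA(q) process X_t = eps_t + sum_i theta_i eps_{t-i} with
Var(eps_t) = sigma^2, the variance is
  gamma(0) = sigma^2 * (1 + sum_i theta_i^2).
  sum_i theta_i^2 = (0.101)^2 + (-0.049)^2 = 0.010201 + 0.002401 = 0.012602.
  gamma(0) = 5 * (1 + 0.012602) = 5 * 1.012602 = 5.06301, which rounds to 5.0630.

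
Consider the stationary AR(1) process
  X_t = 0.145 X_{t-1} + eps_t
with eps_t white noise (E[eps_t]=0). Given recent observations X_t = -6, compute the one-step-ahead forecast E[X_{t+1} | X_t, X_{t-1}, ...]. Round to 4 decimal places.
E[X_{t+1} \mid \mathcal F_t] = -0.8700

For an AR(p) model X_t = c + sum_i phi_i X_{t-i} + eps_t, the
one-step-ahead conditional mean is
  E[X_{t+1} | X_t, ...] = c + sum_i phi_i X_{t+1-i}.
Substitute known values:
  E[X_{t+1} | ...] = (0.145) * (-6)
                   = -0.8700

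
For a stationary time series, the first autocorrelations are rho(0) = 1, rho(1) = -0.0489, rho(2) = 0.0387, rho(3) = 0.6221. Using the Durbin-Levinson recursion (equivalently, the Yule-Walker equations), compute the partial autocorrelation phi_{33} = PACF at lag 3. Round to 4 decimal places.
\phi_{33} = 0.6280

The PACF at lag k is phi_{kk}, the last component of the solution
to the Yule-Walker system G_k phi = r_k where
  (G_k)_{ij} = rho(|i - j|), (r_k)_i = rho(i), i,j = 1..k.
Equivalently, Durbin-Levinson gives phi_{kk} iteratively:
  phi_{11} = rho(1)
  phi_{kk} = [rho(k) - sum_{j=1..k-1} phi_{k-1,j} rho(k-j)]
            / [1 - sum_{j=1..k-1} phi_{k-1,j} rho(j)],
  phi_{k,j} = phi_{k-1,j} - phi_{kk} phi_{k-1,k-j},  j = 1..k-1.
Step k = 1:
  phi_11 = rho(1) = -0.0489.
Step k = 2:
  phi_22 = [rho(2) - phi_11 rho(1)] / [1 - phi_11 rho(1)] = [0.0387 - (-0.0489)(-0.0489)] / [1 - (-0.0489)(-0.0489)]
         = 0.03630879 / 0.99760879 = 0.036396.
  Update: phi_21 = phi_11 - phi_22 phi_11 = -0.0489 - (0.036396)(-0.0489) = -0.04712.
Step k = 3:
  phi_33 = [rho(3) - phi_21 rho(2) - phi_22 rho(1)] / [1 - phi_21 rho(1) - phi_22 rho(2)]
    numerator   = 0.6221 - (-0.04712)(0.0387) - (0.036396)(-0.0489) = 0.62570331
    denominator = 1 - (-0.04712)(-0.0489) - (0.036396)(0.0387) = 0.9962873
  phi_33 = 0.62570331 / 0.9962873 = 0.628.
Therefore phi_{33} = 0.6280.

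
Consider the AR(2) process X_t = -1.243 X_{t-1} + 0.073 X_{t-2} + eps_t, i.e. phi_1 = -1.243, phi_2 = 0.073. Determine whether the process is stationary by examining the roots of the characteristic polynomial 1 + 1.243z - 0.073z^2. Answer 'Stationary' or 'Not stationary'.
\text{Not stationary}

The AR(p) characteristic polynomial is P(z) = 1 + 1.243z - 0.073z^2.
Stationarity requires all roots to lie outside the unit circle, i.e. |z| > 1 for every root.
Set 1 + (1.243) z + (-0.073) z^2 = 0, i.e. a z^2 + b z + c = 0 with a = -0.073, b = 1.243, c = 1.
Discriminant D = b^2 - 4ac = (1.243)^2 - 4*(-0.073)*1 = 1.545049 - (-0.292) = 1.837049.
D >= 0, so the roots are real: z = (-b +/- sqrt(D)) / (2a) = (-1.243 +/- 1.355378) / (-0.146).
  z_1 = (-1.243 + 1.355378) / (-0.146) = -0.7697,   |z_1| = 0.7697.
  z_2 = (-1.243 - 1.355378) / (-0.146) = 17.7971,   |z_2| = 17.7971.
Moduli of all roots: 0.7697, 17.7971.
All moduli strictly greater than 1? No.
Verdict: Not stationary.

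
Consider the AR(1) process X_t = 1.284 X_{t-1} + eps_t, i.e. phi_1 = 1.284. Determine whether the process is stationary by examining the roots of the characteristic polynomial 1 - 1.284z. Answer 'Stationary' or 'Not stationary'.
\text{Not stationary}

The AR(p) characteristic polynomial is P(z) = 1 - 1.284z.
Stationarity requires all roots to lie outside the unit circle, i.e. |z| > 1 for every root.
This is linear in z: 1 + (-1.284) z = 0  =>  z = -1/(-1.284) = 0.778816,  |z| = 0.778816.
Moduli of all roots: 0.7788.
All moduli strictly greater than 1? No.
Verdict: Not stationary.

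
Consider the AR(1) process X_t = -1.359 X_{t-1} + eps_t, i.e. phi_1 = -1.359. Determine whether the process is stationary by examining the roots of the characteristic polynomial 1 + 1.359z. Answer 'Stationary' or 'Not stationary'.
\text{Not stationary}

The AR(p) characteristic polynomial is P(z) = 1 + 1.359z.
Stationarity requires all roots to lie outside the unit circle, i.e. |z| > 1 for every root.
This is linear in z: 1 + (1.359) z = 0  =>  z = -1/(1.359) = -0.735835,  |z| = 0.735835.
Moduli of all roots: 0.7358.
All moduli strictly greater than 1? No.
Verdict: Not stationary.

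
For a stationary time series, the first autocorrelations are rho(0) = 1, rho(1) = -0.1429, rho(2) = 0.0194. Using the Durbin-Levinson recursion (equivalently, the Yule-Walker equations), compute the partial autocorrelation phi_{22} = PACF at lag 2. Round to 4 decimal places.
\phi_{22} = -0.0010

The PACF at lag k is phi_{kk}, the last component of the solution
to the Yule-Walker system G_k phi = r_k where
  (G_k)_{ij} = rho(|i - j|), (r_k)_i = rho(i), i,j = 1..k.
Equivalently, Durbin-Levinson gives phi_{kk} iteratively:
  phi_{11} = rho(1)
  phi_{kk} = [rho(k) - sum_{j=1..k-1} phi_{k-1,j} rho(k-j)]
            / [1 - sum_{j=1..k-1} phi_{k-1,j} rho(j)],
  phi_{k,j} = phi_{k-1,j} - phi_{kk} phi_{k-1,k-j},  j = 1..k-1.
Step k = 1:
  phi_11 = rho(1) = -0.1429.
Step k = 2:
  phi_22 = [rho(2) - phi_11 rho(1)] / [1 - phi_11 rho(1)] = [0.0194 - (-0.1429)(-0.1429)] / [1 - (-0.1429)(-0.1429)]
         = -0.00102041 / 0.97957959 = -0.001.
Therefore phi_{22} = -0.0010.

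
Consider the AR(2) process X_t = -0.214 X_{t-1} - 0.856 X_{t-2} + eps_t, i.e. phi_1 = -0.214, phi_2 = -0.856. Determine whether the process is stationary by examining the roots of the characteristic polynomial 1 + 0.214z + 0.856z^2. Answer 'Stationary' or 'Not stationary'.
\text{Stationary}

The AR(p) characteristic polynomial is P(z) = 1 + 0.214z + 0.856z^2.
Stationarity requires all roots to lie outside the unit circle, i.e. |z| > 1 for every root.
Set 1 + (0.214) z + (0.856) z^2 = 0, i.e. a z^2 + b z + c = 0 with a = 0.856, b = 0.214, c = 1.
Discriminant D = b^2 - 4ac = (0.214)^2 - 4*(0.856)*1 = 0.045796 - (3.424) = -3.378204.
D < 0, so the roots are the complex-conjugate pair z = (-b +/- i sqrt(-D)) / (2a) = -0.125 +/- 1.0736i.
For a conjugate pair |z|^2 = z * conj(z) = (product of roots) = c/a = 1/(0.856) = 1.168224, so |z| = sqrt(1.168224) = 1.0808 for both roots.
Moduli of all roots: 1.0808, 1.0808.
All moduli strictly greater than 1? Yes.
Verdict: Stationary.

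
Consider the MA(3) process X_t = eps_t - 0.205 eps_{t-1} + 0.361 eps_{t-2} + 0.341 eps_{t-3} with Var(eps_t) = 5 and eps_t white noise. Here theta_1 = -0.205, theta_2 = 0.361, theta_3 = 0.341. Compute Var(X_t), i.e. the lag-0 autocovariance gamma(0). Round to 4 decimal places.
\gamma(0) = 6.4431

For an MA(q) process X_t = eps_t + sum_i theta_i eps_{t-i} with
Var(eps_t) = sigma^2, the variance is
  gamma(0) = sigma^2 * (1 + sum_i theta_i^2).
  sum_i theta_i^2 = (-0.205)^2 + (0.361)^2 + (0.341)^2 = 0.042025 + 0.130321 + 0.116281 = 0.288627.
  gamma(0) = 5 * (1 + 0.288627) = 5 * 1.288627 = 6.443135, which rounds to 6.4431.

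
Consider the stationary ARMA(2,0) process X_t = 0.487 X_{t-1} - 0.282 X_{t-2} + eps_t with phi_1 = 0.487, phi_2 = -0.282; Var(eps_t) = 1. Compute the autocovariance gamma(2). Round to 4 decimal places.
\gamma(2) = -0.1232

Multiply the model equation by X_{t-k} and take expectations. With theta_0 = psi_0 = 1 and psi_j the MA(infinity) weights, this gives
  gamma(k) - sum_i phi_i gamma(k-i) = c_k,
  c_k = sigma^2 * sum_{j=k..q} theta_j psi_{j-k}   (c_k = 0 for k > q),
using gamma(-m) = gamma(m).
Pure AR (q = 0): c_0 = sigma^2 = 1, c_k = 0 for k >= 1.
Equations for k = 0, 1, 2 (AR order 2, c_2 = 0):
  (E0) gamma(0) = phi_1 gamma(1) + phi_2 gamma(2) + c_0
  (E1) gamma(1) = phi_1 gamma(0) + phi_2 gamma(1) + c_1
  (E2) gamma(2) = phi_1 gamma(1) + phi_2 gamma(0)
From (E1): gamma(1) = A gamma(0) + B with
  A = phi_1 / (1 - phi_2) = 0.487 / 1.282 = 0.379875,   B = c_1 / (1 - phi_2) = 0 / 1.282 = 0.
Insert (E2) into (E0): gamma(0) (1 - phi_2^2) = phi_1 (1 + phi_2) gamma(1) + c_0.
  phi_1 (1 + phi_2) = (0.487)(0.718) = 0.349666,   1 - phi_2^2 = 0.920476.
Replace gamma(1) by A gamma(0) + B and collect gamma(0):
  gamma(0) [0.920476 - (0.349666)(0.379875)] = c_0 = 1
  gamma(0) * 0.787647 = 1
  gamma(0) = 1 / 0.787647 = 1.269605.
  gamma(1) = A gamma(0) = (0.379875)(1.269605) = 0.482291.
  gamma(2) = phi_1 gamma(1) + phi_2 gamma(0) = (0.487)(0.482291) + (-0.282)(1.269605) = -0.123153.
Therefore gamma(2) = -0.1232 (to 4 decimal places).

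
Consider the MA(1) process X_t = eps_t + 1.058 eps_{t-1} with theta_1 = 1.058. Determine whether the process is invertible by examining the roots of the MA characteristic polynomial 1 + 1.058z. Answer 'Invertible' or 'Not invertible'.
\text{Not invertible}

The MA(q) characteristic polynomial is P(z) = 1 + 1.058z.
Invertibility requires all roots to lie outside the unit circle, i.e. |z| > 1 for every root.
This is linear in z: 1 + (1.058) z = 0  =>  z = -1/(1.058) = -0.94518,  |z| = 0.94518.
Moduli of all roots: 0.9452.
All moduli strictly greater than 1? No.
Verdict: Not invertible.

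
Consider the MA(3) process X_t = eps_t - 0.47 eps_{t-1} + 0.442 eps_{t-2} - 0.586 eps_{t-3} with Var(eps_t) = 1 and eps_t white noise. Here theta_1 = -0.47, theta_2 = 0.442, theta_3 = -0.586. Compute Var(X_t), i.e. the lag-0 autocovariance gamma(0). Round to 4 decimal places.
\gamma(0) = 1.7597

For an MA(q) process X_t = eps_t + sum_i theta_i eps_{t-i} with
Var(eps_t) = sigma^2, the variance is
  gamma(0) = sigma^2 * (1 + sum_i theta_i^2).
  sum_i theta_i^2 = (-0.47)^2 + (0.442)^2 + (-0.586)^2 = 0.2209 + 0.195364 + 0.343396 = 0.75966.
  gamma(0) = 1 * (1 + 0.75966) = 1 * 1.75966 = 1.75966, which rounds to 1.7597.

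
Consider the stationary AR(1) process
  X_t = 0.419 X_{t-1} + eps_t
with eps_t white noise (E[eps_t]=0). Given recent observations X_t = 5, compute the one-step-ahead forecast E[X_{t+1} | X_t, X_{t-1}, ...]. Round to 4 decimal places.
E[X_{t+1} \mid \mathcal F_t] = 2.0950

For an AR(p) model X_t = c + sum_i phi_i X_{t-i} + eps_t, the
one-step-ahead conditional mean is
  E[X_{t+1} | X_t, ...] = c + sum_i phi_i X_{t+1-i}.
Substitute known values:
  E[X_{t+1} | ...] = (0.419) * (5)
                   = 2.0950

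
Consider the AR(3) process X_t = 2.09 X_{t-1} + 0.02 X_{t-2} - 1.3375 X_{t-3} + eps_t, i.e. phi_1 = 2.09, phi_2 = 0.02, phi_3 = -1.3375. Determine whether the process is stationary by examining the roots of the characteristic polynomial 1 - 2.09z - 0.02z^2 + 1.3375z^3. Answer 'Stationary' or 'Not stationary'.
\text{Not stationary}

The AR(p) characteristic polynomial is P(z) = 1 - 2.09z - 0.02z^2 + 1.3375z^3.
Stationarity requires all roots to lie outside the unit circle, i.e. |z| > 1 for every root.
Degree 3: look for a simple real root z0 first, then factor out (1 - z/z0) and solve the remaining quadratic.
Testing z0 = 0.8: P(0.8) = 1 + (-2.09)(0.8) + (-0.02)(0.8)^2 + (1.3375)(0.8)^3
  = 1 + (-1.672) + (-0.0128) + (0.6848) = 0.  So z_0 = 0.8 is a root, |z_0| = 0.8.
Divide out the factor (1 - 1.25 z) = (1 - z/z0) (since 1/z0 = 1.25):
  P(z) = (1 - 1.25 z)(1 + (-0.84) z + (-1.07) z^2)
  [check: z-coef -0.84 - (1.25) = -2.09; z^2-coef -1.07 - (1.25)(-0.84) = -0.02; z^3-coef -(1.25)(-1.07) = 1.3375.]
Remaining roots from the quadratic factor 1 + (-0.84) z + (-1.07) z^2:
  Set 1 + (-0.84) z + (-1.07) z^2 = 0, i.e. a z^2 + b z + c = 0 with a = -1.07, b = -0.84, c = 1.
  Discriminant D = b^2 - 4ac = (-0.84)^2 - 4*(-1.07)*1 = 0.7056 - (-4.28) = 4.9856.
  D >= 0, so the roots are real: z = (-b +/- sqrt(D)) / (2a) = (0.84 +/- 2.232846) / (-2.14).
    z_1 = (0.84 + 2.232846) / (-2.14) = -1.4359,   |z_1| = 1.4359.
    z_2 = (0.84 - 2.232846) / (-2.14) = 0.6509,   |z_2| = 0.6509.
Moduli of all roots: 0.8000, 1.4359, 0.6509.
All moduli strictly greater than 1? No.
Verdict: Not stationary.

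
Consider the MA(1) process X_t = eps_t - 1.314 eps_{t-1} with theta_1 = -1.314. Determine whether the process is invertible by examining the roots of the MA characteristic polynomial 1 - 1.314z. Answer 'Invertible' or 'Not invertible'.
\text{Not invertible}

The MA(q) characteristic polynomial is P(z) = 1 - 1.314z.
Invertibility requires all roots to lie outside the unit circle, i.e. |z| > 1 for every root.
This is linear in z: 1 + (-1.314) z = 0  =>  z = -1/(-1.314) = 0.761035,  |z| = 0.761035.
Moduli of all roots: 0.7610.
All moduli strictly greater than 1? No.
Verdict: Not invertible.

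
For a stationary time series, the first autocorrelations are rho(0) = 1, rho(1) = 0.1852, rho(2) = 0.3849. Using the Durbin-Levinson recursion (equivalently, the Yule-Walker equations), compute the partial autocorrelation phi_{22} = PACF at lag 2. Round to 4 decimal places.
\phi_{22} = 0.3631

The PACF at lag k is phi_{kk}, the last component of the solution
to the Yule-Walker system G_k phi = r_k where
  (G_k)_{ij} = rho(|i - j|), (r_k)_i = rho(i), i,j = 1..k.
Equivalently, Durbin-Levinson gives phi_{kk} iteratively:
  phi_{11} = rho(1)
  phi_{kk} = [rho(k) - sum_{j=1..k-1} phi_{k-1,j} rho(k-j)]
            / [1 - sum_{j=1..k-1} phi_{k-1,j} rho(j)],
  phi_{k,j} = phi_{k-1,j} - phi_{kk} phi_{k-1,k-j},  j = 1..k-1.
Step k = 1:
  phi_11 = rho(1) = 0.1852.
Step k = 2:
  phi_22 = [rho(2) - phi_11 rho(1)] / [1 - phi_11 rho(1)] = [0.3849 - (0.1852)(0.1852)] / [1 - (0.1852)(0.1852)]
         = 0.35060096 / 0.96570096 = 0.3631.
Therefore phi_{22} = 0.3631.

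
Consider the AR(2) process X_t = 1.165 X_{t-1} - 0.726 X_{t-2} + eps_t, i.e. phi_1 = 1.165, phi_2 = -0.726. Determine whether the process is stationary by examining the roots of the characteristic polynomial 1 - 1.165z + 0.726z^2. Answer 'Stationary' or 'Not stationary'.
\text{Stationary}

The AR(p) characteristic polynomial is P(z) = 1 - 1.165z + 0.726z^2.
Stationarity requires all roots to lie outside the unit circle, i.e. |z| > 1 for every root.
Set 1 + (-1.165) z + (0.726) z^2 = 0, i.e. a z^2 + b z + c = 0 with a = 0.726, b = -1.165, c = 1.
Discriminant D = b^2 - 4ac = (-1.165)^2 - 4*(0.726)*1 = 1.357225 - (2.904) = -1.546775.
D < 0, so the roots are the complex-conjugate pair z = (-b +/- i sqrt(-D)) / (2a) = 0.8023 +/- 0.8565i.
For a conjugate pair |z|^2 = z * conj(z) = (product of roots) = c/a = 1/(0.726) = 1.37741, so |z| = sqrt(1.37741) = 1.1736 for both roots.
Moduli of all roots: 1.1736, 1.1736.
All moduli strictly greater than 1? Yes.
Verdict: Stationary.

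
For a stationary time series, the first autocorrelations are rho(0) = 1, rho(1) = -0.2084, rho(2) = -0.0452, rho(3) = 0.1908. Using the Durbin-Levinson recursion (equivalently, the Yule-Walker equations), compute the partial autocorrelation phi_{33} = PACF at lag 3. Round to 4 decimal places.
\phi_{33} = 0.1700

The PACF at lag k is phi_{kk}, the last component of the solution
to the Yule-Walker system G_k phi = r_k where
  (G_k)_{ij} = rho(|i - j|), (r_k)_i = rho(i), i,j = 1..k.
Equivalently, Durbin-Levinson gives phi_{kk} iteratively:
  phi_{11} = rho(1)
  phi_{kk} = [rho(k) - sum_{j=1..k-1} phi_{k-1,j} rho(k-j)]
            / [1 - sum_{j=1..k-1} phi_{k-1,j} rho(j)],
  phi_{k,j} = phi_{k-1,j} - phi_{kk} phi_{k-1,k-j},  j = 1..k-1.
Step k = 1:
  phi_11 = rho(1) = -0.2084.
Step k = 2:
  phi_22 = [rho(2) - phi_11 rho(1)] / [1 - phi_11 rho(1)] = [-0.0452 - (-0.2084)(-0.2084)] / [1 - (-0.2084)(-0.2084)]
         = -0.08863056 / 0.95656944 = -0.092655.
  Update: phi_21 = phi_11 - phi_22 phi_11 = -0.2084 - (-0.092655)(-0.2084) = -0.227709.
Step k = 3:
  phi_33 = [rho(3) - phi_21 rho(2) - phi_22 rho(1)] / [1 - phi_21 rho(1) - phi_22 rho(2)]
    numerator   = 0.1908 - (-0.227709)(-0.0452) - (-0.092655)(-0.2084) = 0.16119832
    denominator = 1 - (-0.227709)(-0.2084) - (-0.092655)(-0.0452) = 0.94835741
  phi_33 = 0.16119832 / 0.94835741 = 0.17.
Therefore phi_{33} = 0.1700.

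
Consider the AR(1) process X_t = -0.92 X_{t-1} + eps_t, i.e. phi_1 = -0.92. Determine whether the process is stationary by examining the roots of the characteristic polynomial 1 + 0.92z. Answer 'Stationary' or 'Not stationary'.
\text{Stationary}

The AR(p) characteristic polynomial is P(z) = 1 + 0.92z.
Stationarity requires all roots to lie outside the unit circle, i.e. |z| > 1 for every root.
This is linear in z: 1 + (0.92) z = 0  =>  z = -1/(0.92) = -1.086957,  |z| = 1.086957.
Moduli of all roots: 1.0870.
All moduli strictly greater than 1? Yes.
Verdict: Stationary.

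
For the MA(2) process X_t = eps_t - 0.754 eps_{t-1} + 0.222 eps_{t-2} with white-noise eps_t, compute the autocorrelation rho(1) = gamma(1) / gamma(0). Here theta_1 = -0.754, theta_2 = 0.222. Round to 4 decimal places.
\rho(1) = -0.5695

For an MA(q) process with theta_0 = 1, the autocovariance is
  gamma(k) = sigma^2 * sum_{i=0..q-k} theta_i * theta_{i+k},
and rho(k) = gamma(k) / gamma(0). Sigma^2 cancels.
  numerator   = (1)*(-0.754) + (-0.754)*(0.222) = -0.921388.
  denominator = (1)^2 + (-0.754)^2 + (0.222)^2 = 1.6178.
  rho(1) = -0.921388 / 1.6178 = -0.5695.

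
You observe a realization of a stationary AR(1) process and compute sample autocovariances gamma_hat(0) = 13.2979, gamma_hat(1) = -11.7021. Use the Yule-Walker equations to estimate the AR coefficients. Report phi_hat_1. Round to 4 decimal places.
\hat\phi_{1} = -0.8800

The Yule-Walker equations for an AR(p) process read, in matrix form,
  Gamma_p phi = r_p,   with   (Gamma_p)_{ij} = gamma(|i - j|),
                       (r_p)_i = gamma(i),   i,j = 1..p.
Substitute the sample gammas (Toeplitz matrix and right-hand side of size 1):
  Gamma_p = [[13.2979]]
  r_p     = [-11.7021]
With p = 1 this is the single equation gamma(0) phi_1 = gamma(1):
  phi_hat_1 = gamma(1) / gamma(0) = -11.7021 / 13.2979 = -0.8800.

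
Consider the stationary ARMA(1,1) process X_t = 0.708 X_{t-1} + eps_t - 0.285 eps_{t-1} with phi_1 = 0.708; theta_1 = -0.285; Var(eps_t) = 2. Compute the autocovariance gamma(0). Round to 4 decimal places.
\gamma(0) = 2.7175

Multiply the model equation by X_{t-k} and take expectations. With theta_0 = psi_0 = 1 and psi_j the MA(infinity) weights, this gives
  gamma(k) - sum_i phi_i gamma(k-i) = c_k,
  c_k = sigma^2 * sum_{j=k..q} theta_j psi_{j-k}   (c_k = 0 for k > q),
using gamma(-m) = gamma(m).
psi-weights needed (psi_j = theta_j + sum_i phi_i psi_{j-i}):
  psi_1 = theta_1 + phi_1 = -0.285 + (0.708) = 0.423
Right-hand sides:
  c_0 = sigma^2 (1 + theta_1 psi_1) = 2 * (1 + (-0.285)(0.423)) = 2 * 0.879445 = 1.75889
  c_1 = sigma^2 theta_1 = 2 * (-0.285) = -0.57
  c_2 = 0
Equations for k = 0 and k = 1 (AR order 1):
  gamma(0) = phi_1 gamma(1) + c_0
  gamma(1) = phi_1 gamma(0) + c_1
Substituting the second into the first: gamma(0) (1 - phi_1^2) = c_0 + phi_1 c_1, so
  gamma(0) = (c_0 + phi_1 c_1) / (1 - phi_1^2) = (1.75889 + (0.708)(-0.57)) / (1 - (0.708)^2) = 1.35533 / 0.498736 = 2.71753.
Therefore gamma(0) = 2.7175 (to 4 decimal places).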